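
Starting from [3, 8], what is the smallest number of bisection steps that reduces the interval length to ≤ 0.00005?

Width after n steps is 5/2^n. Need 2^n ≥ 5/0.00005 = 100000.
2^16 = 65536 < 100000 ≤ 2^17 = 131072, so n = 17.

17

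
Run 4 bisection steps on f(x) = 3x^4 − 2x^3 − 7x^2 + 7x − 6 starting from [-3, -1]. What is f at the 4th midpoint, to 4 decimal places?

midpoint -2: f = 16 > 0 → [-2, -1]
midpoint -1.5: f = -10.3125 < 0 → [-2, -1.5]
midpoint -1.75: f = -0.832031 < 0 → [-2, -1.75]
midpoint -1.875: f = 6.5281 > 0 → [-1.875, -1.75]

6.5281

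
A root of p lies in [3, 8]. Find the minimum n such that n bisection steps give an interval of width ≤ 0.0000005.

Width after n steps is 5/2^n. Need 2^n ≥ 5/0.0000005 = 10000000.
2^23 = 8388608 < 10000000 ≤ 2^24 = 16777216, so n = 24.

24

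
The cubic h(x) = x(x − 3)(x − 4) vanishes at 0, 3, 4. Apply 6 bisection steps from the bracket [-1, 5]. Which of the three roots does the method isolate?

0

midpoint 2: h = 4 > 0 → [-1, 2]
midpoint 0.5: h = 4.375 > 0 → [-1, 0.5]
midpoint -0.25: h = -3.453125 < 0 → [-0.25, 0.5]
midpoint 0.125: h = 1.3926 > 0 → [-0.25, 0.125]
midpoint -0.0625: h = -0.7776 < 0 → [-0.0625, 0.125]
midpoint 0.03125: h = 0.3682 > 0 → [-0.0625, 0.03125]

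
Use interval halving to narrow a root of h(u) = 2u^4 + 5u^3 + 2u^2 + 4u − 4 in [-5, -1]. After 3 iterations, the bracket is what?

[-3, -2.5]

h(-3) = 29 > 0, so the root lies in [-3, -1]
h(-2) = -12 < 0, so the root lies in [-3, -2]
h(-2.5) = -1.5 < 0, so the root lies in [-3, -2.5]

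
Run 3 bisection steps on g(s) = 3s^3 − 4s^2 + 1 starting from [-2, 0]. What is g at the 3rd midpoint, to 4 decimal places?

0.7031

midpoint -1: g = -6 < 0 → [-1, 0]
midpoint -0.5: g = -0.375 < 0 → [-0.5, 0]
midpoint -0.25: g = 0.703125 > 0 → [-0.5, -0.25]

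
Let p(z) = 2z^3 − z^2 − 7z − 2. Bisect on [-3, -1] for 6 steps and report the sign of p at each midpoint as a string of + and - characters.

z = -2 gives p = -8, negative; keep [-2, -1]
z = -1.5 gives p = -0.5, negative; keep [-1.5, -1]
z = -1.25 gives p = 1.28125, positive; keep [-1.5, -1.25]
z = -1.375 gives p = 0.5352, positive; keep [-1.5, -1.375]
z = -1.4375 gives p = 0.0552, positive; keep [-1.5, -1.4375]
z = -1.46875 gives p = -0.2128, negative; keep [-1.46875, -1.4375]

--+++-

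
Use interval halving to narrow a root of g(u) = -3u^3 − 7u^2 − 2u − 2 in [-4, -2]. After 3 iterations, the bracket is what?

[-2.25, -2]

m = -3, g(m) = 22 (+); new bracket [-3, -2]
m = -2.5, g(m) = 6.125 (+); new bracket [-2.5, -2]
m = -2.25, g(m) = 1.234375 (+); new bracket [-2.25, -2]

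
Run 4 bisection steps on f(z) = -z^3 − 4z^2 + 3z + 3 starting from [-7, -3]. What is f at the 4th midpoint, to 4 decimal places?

midpoint -5: f = 13 > 0 → [-5, -3]
midpoint -4: f = -9 < 0 → [-5, -4]
midpoint -4.5: f = -0.375 < 0 → [-5, -4.5]
midpoint -4.75: f = 5.6719 > 0 → [-4.75, -4.5]

5.6719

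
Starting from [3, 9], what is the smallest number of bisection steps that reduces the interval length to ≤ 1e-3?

Width after n steps is 6/2^n. Need 2^n ≥ 6/1e-3 = 6000.
2^12 = 4096 < 6000 ≤ 2^13 = 8192, so n = 13.

13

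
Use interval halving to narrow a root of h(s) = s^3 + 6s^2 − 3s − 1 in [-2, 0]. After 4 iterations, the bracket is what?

m = -1, h(m) = 7 (+); new bracket [-1, 0]
m = -0.5, h(m) = 1.875 (+); new bracket [-0.5, 0]
m = -0.25, h(m) = 0.109375 (+); new bracket [-0.25, 0]
m = -0.125, h(m) = -0.5332 (−); new bracket [-0.25, -0.125]

[-0.25, -0.125]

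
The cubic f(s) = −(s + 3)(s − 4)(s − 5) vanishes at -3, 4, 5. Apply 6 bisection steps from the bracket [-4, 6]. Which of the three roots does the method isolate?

m = 1, f(m) = -48 (−); new bracket [-4, 1]
m = -1.5, f(m) = -53.625 (−); new bracket [-4, -1.5]
m = -2.75, f(m) = -13.078125 (−); new bracket [-4, -2.75]
m = -3.375, f(m) = 23.1621 (+); new bracket [-3.375, -2.75]
m = -3.0625, f(m) = 3.5588 (+); new bracket [-3.0625, -2.75]
m = -2.90625, f(m) = -5.119 (−); new bracket [-3.0625, -2.90625]

-3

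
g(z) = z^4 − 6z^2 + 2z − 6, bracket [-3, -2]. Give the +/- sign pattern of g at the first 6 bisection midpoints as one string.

-+----

z = -2.5 gives g = -9.4375, negative; keep [-3, -2.5]
z = -2.75 gives g = 0.316406, positive; keep [-2.75, -2.5]
z = -2.625 gives g = -5.113037, negative; keep [-2.75, -2.625]
z = -2.6875 gives g = -2.5442, negative; keep [-2.75, -2.6875]
z = -2.71875 gives g = -1.1513, negative; keep [-2.75, -2.71875]
z = -2.734375 gives g = -0.427, negative; keep [-2.75, -2.734375]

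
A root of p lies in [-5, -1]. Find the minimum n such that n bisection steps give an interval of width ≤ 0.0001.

Width after n steps is 4/2^n. Need 2^n ≥ 4/0.0001 = 40000.
2^15 = 32768 < 40000 ≤ 2^16 = 65536, so n = 16.

16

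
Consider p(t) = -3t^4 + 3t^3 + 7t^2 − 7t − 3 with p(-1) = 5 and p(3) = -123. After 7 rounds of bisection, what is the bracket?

t = 1 gives p = -3, negative; keep [-1, 1]
t = 0 gives p = -3, negative; keep [-1, 0]
t = -0.5 gives p = 1.6875, positive; keep [-0.5, 0]
t = -0.25 gives p = -0.8711, negative; keep [-0.5, -0.25]
t = -0.375 gives p = 0.3918, positive; keep [-0.375, -0.25]
t = -0.3125 gives p = -0.2491, negative; keep [-0.375, -0.3125]
t = -0.34375 gives p = 0.0697, positive; keep [-0.34375, -0.3125]

[-0.34375, -0.3125]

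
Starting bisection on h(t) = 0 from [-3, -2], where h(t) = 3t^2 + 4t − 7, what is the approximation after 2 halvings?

h(-2.5) = 1.75 > 0, so the root lies in [-2.5, -2]
h(-2.25) = -0.8125 < 0, so the root lies in [-2.5, -2.25]

-2.25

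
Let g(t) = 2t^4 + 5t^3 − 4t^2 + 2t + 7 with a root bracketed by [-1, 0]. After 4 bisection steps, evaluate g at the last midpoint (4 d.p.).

t = -0.5 gives g = 4.5, positive; keep [-1, -0.5]
t = -0.75 gives g = 1.773438, positive; keep [-1, -0.75]
t = -0.875 gives g = 0.010254, positive; keep [-1, -0.875]
t = -0.9375 gives g = -0.9655, negative; keep [-0.9375, -0.875]

-0.9655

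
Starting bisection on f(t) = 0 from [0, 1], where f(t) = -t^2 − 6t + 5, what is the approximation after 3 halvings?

t = 0.5 gives f = 1.75, positive; keep [0.5, 1]
t = 0.75 gives f = -0.0625, negative; keep [0.5, 0.75]
t = 0.625 gives f = 0.859375, positive; keep [0.625, 0.75]

0.625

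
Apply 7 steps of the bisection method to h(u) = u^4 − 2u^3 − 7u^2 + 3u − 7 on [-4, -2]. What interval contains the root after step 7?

u = -3 gives h = 56, positive; keep [-3, -2]
u = -2.5 gives h = 12.0625, positive; keep [-2.5, -2]
u = -2.25 gives h = -0.777344, negative; keep [-2.5, -2.25]
u = -2.375 gives h = 5.0002, positive; keep [-2.375, -2.25]
u = -2.3125 gives h = 1.9592, positive; keep [-2.3125, -2.25]
u = -2.28125 gives h = 0.5539, positive; keep [-2.28125, -2.25]
u = -2.265625 gives h = -0.1208, negative; keep [-2.28125, -2.265625]

[-2.28125, -2.265625]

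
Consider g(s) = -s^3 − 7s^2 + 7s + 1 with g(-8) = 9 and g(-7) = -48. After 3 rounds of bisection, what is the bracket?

[-7.875, -7.75]

g(-7.5) = -23.375 < 0, so the root lies in [-8, -7.5]
g(-7.75) = -8.203125 < 0, so the root lies in [-8, -7.75]
g(-7.875) = 0.138672 > 0, so the root lies in [-7.875, -7.75]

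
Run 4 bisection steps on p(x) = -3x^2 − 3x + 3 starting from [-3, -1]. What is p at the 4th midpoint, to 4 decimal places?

-0.0469

m = -2, p(m) = -3 (−); new bracket [-2, -1]
m = -1.5, p(m) = 0.75 (+); new bracket [-2, -1.5]
m = -1.75, p(m) = -0.9375 (−); new bracket [-1.75, -1.5]
m = -1.625, p(m) = -0.0469 (−); new bracket [-1.625, -1.5]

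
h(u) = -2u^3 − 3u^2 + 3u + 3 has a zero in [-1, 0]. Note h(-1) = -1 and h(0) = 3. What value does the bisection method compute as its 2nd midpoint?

midpoint -0.5: h = 1 > 0 → [-1, -0.5]
midpoint -0.75: h = -0.09375 < 0 → [-0.75, -0.5]

-0.75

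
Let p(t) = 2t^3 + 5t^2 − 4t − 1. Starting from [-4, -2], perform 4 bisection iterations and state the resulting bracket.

m = -3, p(m) = 2 (+); new bracket [-4, -3]
m = -3.5, p(m) = -11.5 (−); new bracket [-3.5, -3]
m = -3.25, p(m) = -3.84375 (−); new bracket [-3.25, -3]
m = -3.125, p(m) = -0.707 (−); new bracket [-3.125, -3]

[-3.125, -3]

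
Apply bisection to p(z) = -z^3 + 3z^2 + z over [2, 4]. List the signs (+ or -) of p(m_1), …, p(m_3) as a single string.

+-+

p(3) = 3 > 0, so the root lies in [3, 4]
p(3.5) = -2.625 < 0, so the root lies in [3, 3.5]
p(3.25) = 0.609375 > 0, so the root lies in [3.25, 3.5]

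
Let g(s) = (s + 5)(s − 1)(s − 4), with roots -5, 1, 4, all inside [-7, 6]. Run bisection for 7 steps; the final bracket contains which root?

-5

g(-0.5) = 30.375 > 0, so the root lies in [-7, -0.5]
g(-3.75) = 46.015625 > 0, so the root lies in [-7, -3.75]
g(-5.375) = -22.412109 < 0, so the root lies in [-5.375, -3.75]
g(-4.5625) = 20.8376 > 0, so the root lies in [-5.375, -4.5625]
g(-4.96875) = 1.6729 > 0, so the root lies in [-5.375, -4.96875]
g(-5.171875) = -9.7294 < 0, so the root lies in [-5.171875, -4.96875]
g(-5.0703125) = -3.8714 < 0, so the root lies in [-5.0703125, -4.96875]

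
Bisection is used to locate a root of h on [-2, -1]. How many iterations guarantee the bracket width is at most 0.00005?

Width after n steps is 1/2^n. Need 2^n ≥ 1/0.00005 = 20000.
2^14 = 16384 < 20000 ≤ 2^15 = 32768, so n = 15.

15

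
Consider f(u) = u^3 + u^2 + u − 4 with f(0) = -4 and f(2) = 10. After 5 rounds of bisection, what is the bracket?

midpoint 1: f = -1 < 0 → [1, 2]
midpoint 1.5: f = 3.125 > 0 → [1, 1.5]
midpoint 1.25: f = 0.765625 > 0 → [1, 1.25]
midpoint 1.125: f = -0.1855 < 0 → [1.125, 1.25]
midpoint 1.1875: f = 0.2722 > 0 → [1.125, 1.1875]

[1.125, 1.1875]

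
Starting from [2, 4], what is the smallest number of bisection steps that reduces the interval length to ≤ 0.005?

Width after n steps is 2/2^n. Need 2^n ≥ 2/0.005 = 400.
2^8 = 256 < 400 ≤ 2^9 = 512, so n = 9.

9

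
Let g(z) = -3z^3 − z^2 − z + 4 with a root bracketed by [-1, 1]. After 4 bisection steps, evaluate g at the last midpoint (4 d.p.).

0.3496

midpoint 0: g = 4 > 0 → [0, 1]
midpoint 0.5: g = 2.875 > 0 → [0.5, 1]
midpoint 0.75: g = 1.421875 > 0 → [0.75, 1]
midpoint 0.875: g = 0.3496 > 0 → [0.875, 1]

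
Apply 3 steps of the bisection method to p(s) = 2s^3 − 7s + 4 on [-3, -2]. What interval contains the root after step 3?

[-2.125, -2]

midpoint -2.5: p = -9.75 < 0 → [-2.5, -2]
midpoint -2.25: p = -3.03125 < 0 → [-2.25, -2]
midpoint -2.125: p = -0.316406 < 0 → [-2.125, -2]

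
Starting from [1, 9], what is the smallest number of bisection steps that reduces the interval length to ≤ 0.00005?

Width after n steps is 8/2^n. Need 2^n ≥ 8/0.00005 = 160000.
2^17 = 131072 < 160000 ≤ 2^18 = 262144, so n = 18.

18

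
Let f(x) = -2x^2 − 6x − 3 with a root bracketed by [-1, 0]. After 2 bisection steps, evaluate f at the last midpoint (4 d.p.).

0.3750

m = -0.5, f(m) = -0.5 (−); new bracket [-1, -0.5]
m = -0.75, f(m) = 0.375 (+); new bracket [-0.75, -0.5]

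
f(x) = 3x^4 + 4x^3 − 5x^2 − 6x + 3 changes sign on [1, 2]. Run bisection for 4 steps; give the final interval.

[1.0625, 1.125]

f(1.5) = 11.4375 > 0, so the root lies in [1, 1.5]
f(1.25) = 2.824219 > 0, so the root lies in [1, 1.25]
f(1.125) = 0.422607 > 0, so the root lies in [1, 1.125]
f(1.0625) = -0.3984 < 0, so the root lies in [1.0625, 1.125]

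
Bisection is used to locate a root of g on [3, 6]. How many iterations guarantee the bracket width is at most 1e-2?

Width after n steps is 3/2^n. Need 2^n ≥ 3/1e-2 = 300.
2^8 = 256 < 300 ≤ 2^9 = 512, so n = 9.

9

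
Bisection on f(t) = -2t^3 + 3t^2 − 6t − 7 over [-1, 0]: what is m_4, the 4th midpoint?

-0.6875

m = -0.5, f(m) = -3 (−); new bracket [-1, -0.5]
m = -0.75, f(m) = 0.03125 (+); new bracket [-0.75, -0.5]
m = -0.625, f(m) = -1.589844 (−); new bracket [-0.75, -0.625]
m = -0.6875, f(m) = -0.8071 (−); new bracket [-0.75, -0.6875]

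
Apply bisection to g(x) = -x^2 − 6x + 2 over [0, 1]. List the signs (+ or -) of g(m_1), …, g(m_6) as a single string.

-+-+--

midpoint 0.5: g = -1.25 < 0 → [0, 0.5]
midpoint 0.25: g = 0.4375 > 0 → [0.25, 0.5]
midpoint 0.375: g = -0.390625 < 0 → [0.25, 0.375]
midpoint 0.3125: g = 0.0273 > 0 → [0.3125, 0.375]
midpoint 0.34375: g = -0.1807 < 0 → [0.3125, 0.34375]
midpoint 0.328125: g = -0.0764 < 0 → [0.3125, 0.328125]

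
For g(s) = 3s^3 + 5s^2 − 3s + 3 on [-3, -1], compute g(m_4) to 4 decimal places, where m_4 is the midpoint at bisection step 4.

-1.8613

midpoint -2: g = 5 > 0 → [-3, -2]
midpoint -2.5: g = -5.125 < 0 → [-2.5, -2]
midpoint -2.25: g = 0.890625 > 0 → [-2.5, -2.25]
midpoint -2.375: g = -1.8613 < 0 → [-2.375, -2.25]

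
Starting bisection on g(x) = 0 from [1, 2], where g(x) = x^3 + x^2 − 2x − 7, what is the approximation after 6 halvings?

x = 1.5 gives g = -4.375, negative; keep [1.5, 2]
x = 1.75 gives g = -2.078125, negative; keep [1.75, 2]
x = 1.875 gives g = -0.642578, negative; keep [1.875, 2]
x = 1.9375 gives g = 0.1521, positive; keep [1.875, 1.9375]
x = 1.90625 gives g = -0.2518, negative; keep [1.90625, 1.9375]
x = 1.921875 gives g = -0.0515, negative; keep [1.921875, 1.9375]

1.921875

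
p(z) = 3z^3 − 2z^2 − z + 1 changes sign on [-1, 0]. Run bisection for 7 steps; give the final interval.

z = -0.5 gives p = 0.625, positive; keep [-1, -0.5]
z = -0.75 gives p = -0.640625, negative; keep [-0.75, -0.5]
z = -0.625 gives p = 0.111328, positive; keep [-0.75, -0.625]
z = -0.6875 gives p = -0.2327, negative; keep [-0.6875, -0.625]
z = -0.65625 gives p = -0.0529, negative; keep [-0.65625, -0.625]
z = -0.640625 gives p = 0.0311, positive; keep [-0.65625, -0.640625]
z = -0.6484375 gives p = -0.0105, negative; keep [-0.6484375, -0.640625]

[-0.6484375, -0.640625]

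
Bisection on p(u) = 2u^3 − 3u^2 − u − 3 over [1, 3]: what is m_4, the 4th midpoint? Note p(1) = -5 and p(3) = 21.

u = 2 gives p = -1, negative; keep [2, 3]
u = 2.5 gives p = 7, positive; keep [2, 2.5]
u = 2.25 gives p = 2.34375, positive; keep [2, 2.25]
u = 2.125 gives p = 0.5195, positive; keep [2, 2.125]

2.125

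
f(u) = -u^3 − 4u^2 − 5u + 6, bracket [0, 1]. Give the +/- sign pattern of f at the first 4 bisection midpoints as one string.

+-++

midpoint 0.5: f = 2.375 > 0 → [0.5, 1]
midpoint 0.75: f = -0.421875 < 0 → [0.5, 0.75]
midpoint 0.625: f = 1.068359 > 0 → [0.625, 0.75]
midpoint 0.6875: f = 0.3469 > 0 → [0.6875, 0.75]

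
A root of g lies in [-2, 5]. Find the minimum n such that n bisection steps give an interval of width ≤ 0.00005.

18

Width after n steps is 7/2^n. Need 2^n ≥ 7/0.00005 = 140000.
2^17 = 131072 < 140000 ≤ 2^18 = 262144, so n = 18.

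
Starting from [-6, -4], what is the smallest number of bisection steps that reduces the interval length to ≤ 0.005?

Width after n steps is 2/2^n. Need 2^n ≥ 2/0.005 = 400.
2^8 = 256 < 400 ≤ 2^9 = 512, so n = 9.

9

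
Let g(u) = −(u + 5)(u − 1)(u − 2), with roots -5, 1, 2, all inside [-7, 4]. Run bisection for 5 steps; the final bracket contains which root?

g(-1.5) = -30.625 < 0, so the root lies in [-7, -1.5]
g(-4.25) = -24.609375 < 0, so the root lies in [-7, -4.25]
g(-5.625) = 31.572266 > 0, so the root lies in [-5.625, -4.25]
g(-4.9375) = -2.5745 < 0, so the root lies in [-5.625, -4.9375]
g(-5.28125) = 12.8631 > 0, so the root lies in [-5.28125, -4.9375]

-5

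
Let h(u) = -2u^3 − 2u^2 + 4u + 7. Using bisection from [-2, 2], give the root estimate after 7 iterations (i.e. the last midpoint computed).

u = 0 gives h = 7, positive; keep [0, 2]
u = 1 gives h = 7, positive; keep [1, 2]
u = 1.5 gives h = 1.75, positive; keep [1.5, 2]
u = 1.75 gives h = -2.8438, negative; keep [1.5, 1.75]
u = 1.625 gives h = -0.3633, negative; keep [1.5, 1.625]
u = 1.5625 gives h = 0.7378, positive; keep [1.5625, 1.625]
u = 1.59375 gives h = 0.1985, positive; keep [1.59375, 1.625]

1.59375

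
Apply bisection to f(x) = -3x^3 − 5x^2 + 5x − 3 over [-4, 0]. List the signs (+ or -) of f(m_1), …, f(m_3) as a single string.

-++

m = -2, f(m) = -9 (−); new bracket [-4, -2]
m = -3, f(m) = 18 (+); new bracket [-3, -2]
m = -2.5, f(m) = 0.125 (+); new bracket [-2.5, -2]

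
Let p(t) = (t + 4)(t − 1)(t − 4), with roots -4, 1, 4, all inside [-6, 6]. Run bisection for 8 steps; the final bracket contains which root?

-4

midpoint 0: p = 16 > 0 → [-6, 0]
midpoint -3: p = 28 > 0 → [-6, -3]
midpoint -4.5: p = -23.375 < 0 → [-4.5, -3]
midpoint -3.75: p = 9.2031 > 0 → [-4.5, -3.75]
midpoint -4.125: p = -5.2051 < 0 → [-4.125, -3.75]
midpoint -3.9375: p = 2.4495 > 0 → [-4.125, -3.9375]
midpoint -4.03125: p = -1.2627 < 0 → [-4.03125, -3.9375]
midpoint -3.984375: p = 0.6218 > 0 → [-4.03125, -3.984375]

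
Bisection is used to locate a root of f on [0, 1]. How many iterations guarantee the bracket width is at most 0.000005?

18

Width after n steps is 1/2^n. Need 2^n ≥ 1/0.000005 = 200000.
2^17 = 131072 < 200000 ≤ 2^18 = 262144, so n = 18.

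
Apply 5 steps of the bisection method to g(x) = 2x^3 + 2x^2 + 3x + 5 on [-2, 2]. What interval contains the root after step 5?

[-1.375, -1.25]

x = 0 gives g = 5, positive; keep [-2, 0]
x = -1 gives g = 2, positive; keep [-2, -1]
x = -1.5 gives g = -1.75, negative; keep [-1.5, -1]
x = -1.25 gives g = 0.4688, positive; keep [-1.5, -1.25]
x = -1.375 gives g = -0.543, negative; keep [-1.375, -1.25]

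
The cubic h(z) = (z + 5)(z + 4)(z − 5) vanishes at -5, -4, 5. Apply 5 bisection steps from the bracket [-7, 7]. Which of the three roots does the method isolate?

5

midpoint 0: h = -100 < 0 → [0, 7]
midpoint 3.5: h = -95.625 < 0 → [3.5, 7]
midpoint 5.25: h = 23.703125 > 0 → [3.5, 5.25]
midpoint 4.375: h = -49.0723 < 0 → [4.375, 5.25]
midpoint 4.8125: h = -16.2136 < 0 → [4.8125, 5.25]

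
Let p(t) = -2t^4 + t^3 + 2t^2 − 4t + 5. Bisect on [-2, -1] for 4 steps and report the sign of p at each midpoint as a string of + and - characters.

m = -1.5, p(m) = 2 (+); new bracket [-2, -1.5]
m = -1.75, p(m) = -5.992188 (−); new bracket [-1.75, -1.5]
m = -1.625, p(m) = -1.455566 (−); new bracket [-1.625, -1.5]
m = -1.5625, p(m) = 0.3972 (+); new bracket [-1.625, -1.5625]

+--+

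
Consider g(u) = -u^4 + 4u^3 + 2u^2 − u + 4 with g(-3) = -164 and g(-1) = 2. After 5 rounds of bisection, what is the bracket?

[-1.1875, -1.125]

m = -2, g(m) = -34 (−); new bracket [-2, -1]
m = -1.5, g(m) = -8.5625 (−); new bracket [-1.5, -1]
m = -1.25, g(m) = -1.878906 (−); new bracket [-1.25, -1]
m = -1.125, g(m) = 0.3591 (+); new bracket [-1.25, -1.125]
m = -1.1875, g(m) = -0.679 (−); new bracket [-1.1875, -1.125]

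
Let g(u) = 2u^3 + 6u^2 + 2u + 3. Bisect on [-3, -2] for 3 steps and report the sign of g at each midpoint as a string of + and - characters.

++-

u = -2.5 gives g = 4.25, positive; keep [-3, -2.5]
u = -2.75 gives g = 1.28125, positive; keep [-3, -2.75]
u = -2.875 gives g = -0.683594, negative; keep [-2.875, -2.75]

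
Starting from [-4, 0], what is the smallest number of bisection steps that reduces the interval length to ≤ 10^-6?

22

Width after n steps is 4/2^n. Need 2^n ≥ 4/10^-6 = 4000000.
2^21 = 2097152 < 4000000 ≤ 2^22 = 4194304, so n = 22.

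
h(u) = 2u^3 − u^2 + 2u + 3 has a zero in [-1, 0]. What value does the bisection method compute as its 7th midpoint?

-0.7578125

midpoint -0.5: h = 1.5 > 0 → [-1, -0.5]
midpoint -0.75: h = 0.09375 > 0 → [-1, -0.75]
midpoint -0.875: h = -0.855469 < 0 → [-0.875, -0.75]
midpoint -0.8125: h = -0.3579 < 0 → [-0.8125, -0.75]
midpoint -0.78125: h = -0.1265 < 0 → [-0.78125, -0.75]
midpoint -0.765625: h = -0.015 < 0 → [-0.765625, -0.75]
midpoint -0.7578125: h = 0.0397 > 0 → [-0.765625, -0.7578125]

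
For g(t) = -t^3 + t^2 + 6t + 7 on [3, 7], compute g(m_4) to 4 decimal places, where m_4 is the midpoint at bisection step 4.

2.7344

midpoint 5: g = -63 < 0 → [3, 5]
midpoint 4: g = -17 < 0 → [3, 4]
midpoint 3.5: g = -2.625 < 0 → [3, 3.5]
midpoint 3.25: g = 2.7344 > 0 → [3.25, 3.5]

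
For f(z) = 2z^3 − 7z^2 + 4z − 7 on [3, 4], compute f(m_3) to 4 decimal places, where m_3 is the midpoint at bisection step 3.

z = 3.5 gives f = 7, positive; keep [3, 3.5]
z = 3.25 gives f = 0.71875, positive; keep [3, 3.25]
z = 3.125 gives f = -1.824219, negative; keep [3.125, 3.25]

-1.8242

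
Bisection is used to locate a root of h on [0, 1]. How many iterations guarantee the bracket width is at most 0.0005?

11

Width after n steps is 1/2^n. Need 2^n ≥ 1/0.0005 = 2000.
2^10 = 1024 < 2000 ≤ 2^11 = 2048, so n = 11.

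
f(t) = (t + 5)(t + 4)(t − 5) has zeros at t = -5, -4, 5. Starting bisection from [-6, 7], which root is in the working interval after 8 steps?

t = 0.5 gives f = -111.375, negative; keep [0.5, 7]
t = 3.75 gives f = -84.765625, negative; keep [3.75, 7]
t = 5.375 gives f = 36.474609, positive; keep [3.75, 5.375]
t = 4.5625 gives f = -35.822, negative; keep [4.5625, 5.375]
t = 4.96875 gives f = -2.794, negative; keep [4.96875, 5.375]
t = 5.171875 gives f = 16.0351, positive; keep [4.96875, 5.171875]
t = 5.0703125 gives f = 6.4224, positive; keep [4.96875, 5.0703125]
t = 5.01953125 gives f = 1.7651, positive; keep [4.96875, 5.01953125]

5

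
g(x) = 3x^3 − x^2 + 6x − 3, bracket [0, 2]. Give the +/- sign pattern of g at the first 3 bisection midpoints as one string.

++-

midpoint 1: g = 5 > 0 → [0, 1]
midpoint 0.5: g = 0.125 > 0 → [0, 0.5]
midpoint 0.25: g = -1.515625 < 0 → [0.25, 0.5]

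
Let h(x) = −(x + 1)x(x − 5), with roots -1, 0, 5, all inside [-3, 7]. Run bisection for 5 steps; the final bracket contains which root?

m = 2, h(m) = 18 (+); new bracket [2, 7]
m = 4.5, h(m) = 12.375 (+); new bracket [4.5, 7]
m = 5.75, h(m) = -29.109375 (−); new bracket [4.5, 5.75]
m = 5.125, h(m) = -3.9238 (−); new bracket [4.5, 5.125]
m = 4.8125, h(m) = 5.2449 (+); new bracket [4.8125, 5.125]

5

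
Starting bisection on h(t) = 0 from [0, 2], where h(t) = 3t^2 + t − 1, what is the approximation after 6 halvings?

0.40625

h(1) = 3 > 0, so the root lies in [0, 1]
h(0.5) = 0.25 > 0, so the root lies in [0, 0.5]
h(0.25) = -0.5625 < 0, so the root lies in [0.25, 0.5]
h(0.375) = -0.2031 < 0, so the root lies in [0.375, 0.5]
h(0.4375) = 0.0117 > 0, so the root lies in [0.375, 0.4375]
h(0.40625) = -0.0986 < 0, so the root lies in [0.40625, 0.4375]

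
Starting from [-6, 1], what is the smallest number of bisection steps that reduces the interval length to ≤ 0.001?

Width after n steps is 7/2^n. Need 2^n ≥ 7/0.001 = 7000.
2^12 = 4096 < 7000 ≤ 2^13 = 8192, so n = 13.

13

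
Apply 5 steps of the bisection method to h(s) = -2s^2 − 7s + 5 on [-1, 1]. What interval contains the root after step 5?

s = 0 gives h = 5, positive; keep [0, 1]
s = 0.5 gives h = 1, positive; keep [0.5, 1]
s = 0.75 gives h = -1.375, negative; keep [0.5, 0.75]
s = 0.625 gives h = -0.1562, negative; keep [0.5, 0.625]
s = 0.5625 gives h = 0.4297, positive; keep [0.5625, 0.625]

[0.5625, 0.625]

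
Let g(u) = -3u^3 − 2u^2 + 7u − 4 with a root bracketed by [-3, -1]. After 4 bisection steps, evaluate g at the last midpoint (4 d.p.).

0.8809

midpoint -2: g = -2 < 0 → [-3, -2]
midpoint -2.5: g = 12.875 > 0 → [-2.5, -2]
midpoint -2.25: g = 4.296875 > 0 → [-2.25, -2]
midpoint -2.125: g = 0.8809 > 0 → [-2.125, -2]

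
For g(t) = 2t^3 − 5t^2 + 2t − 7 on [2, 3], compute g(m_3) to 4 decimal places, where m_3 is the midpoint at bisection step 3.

t = 2.5 gives g = -2, negative; keep [2.5, 3]
t = 2.75 gives g = 2.28125, positive; keep [2.5, 2.75]
t = 2.625 gives g = -0.027344, negative; keep [2.625, 2.75]

-0.0273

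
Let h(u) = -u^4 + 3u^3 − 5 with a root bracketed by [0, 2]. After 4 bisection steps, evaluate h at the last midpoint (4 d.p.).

m = 1, h(m) = -3 (−); new bracket [1, 2]
m = 1.5, h(m) = 0.0625 (+); new bracket [1, 1.5]
m = 1.25, h(m) = -1.582031 (−); new bracket [1.25, 1.5]
m = 1.375, h(m) = -0.7756 (−); new bracket [1.375, 1.5]

-0.7756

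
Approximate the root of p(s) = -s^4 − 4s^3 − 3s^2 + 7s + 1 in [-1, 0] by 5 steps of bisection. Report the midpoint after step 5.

-0.15625

s = -0.5 gives p = -2.8125, negative; keep [-0.5, 0]
s = -0.25 gives p = -0.878906, negative; keep [-0.25, 0]
s = -0.125 gives p = 0.085693, positive; keep [-0.25, -0.125]
s = -0.1875 gives p = -0.3928, negative; keep [-0.1875, -0.125]
s = -0.15625 gives p = -0.1523, negative; keep [-0.15625, -0.125]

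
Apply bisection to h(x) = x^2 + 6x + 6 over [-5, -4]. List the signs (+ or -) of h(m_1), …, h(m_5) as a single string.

x = -4.5 gives h = -0.75, negative; keep [-5, -4.5]
x = -4.75 gives h = 0.0625, positive; keep [-4.75, -4.5]
x = -4.625 gives h = -0.359375, negative; keep [-4.75, -4.625]
x = -4.6875 gives h = -0.1523, negative; keep [-4.75, -4.6875]
x = -4.71875 gives h = -0.0459, negative; keep [-4.75, -4.71875]

-+---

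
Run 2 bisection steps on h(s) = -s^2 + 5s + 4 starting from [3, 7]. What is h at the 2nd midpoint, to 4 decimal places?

-2.0000

h(5) = 4 > 0, so the root lies in [5, 7]
h(6) = -2 < 0, so the root lies in [5, 6]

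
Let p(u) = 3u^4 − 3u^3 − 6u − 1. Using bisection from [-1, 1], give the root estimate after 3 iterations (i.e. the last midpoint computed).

-0.25

midpoint 0: p = -1 < 0 → [-1, 0]
midpoint -0.5: p = 2.5625 > 0 → [-0.5, 0]
midpoint -0.25: p = 0.558594 > 0 → [-0.25, 0]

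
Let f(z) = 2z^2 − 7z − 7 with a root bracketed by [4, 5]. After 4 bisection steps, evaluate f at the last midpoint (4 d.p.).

midpoint 4.5: f = 2 > 0 → [4, 4.5]
midpoint 4.25: f = -0.625 < 0 → [4.25, 4.5]
midpoint 4.375: f = 0.65625 > 0 → [4.25, 4.375]
midpoint 4.3125: f = 0.0078 > 0 → [4.25, 4.3125]

0.0078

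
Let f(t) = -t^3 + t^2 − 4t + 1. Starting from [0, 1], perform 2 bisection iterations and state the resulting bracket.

f(0.5) = -0.875 < 0, so the root lies in [0, 0.5]
f(0.25) = 0.046875 > 0, so the root lies in [0.25, 0.5]

[0.25, 0.5]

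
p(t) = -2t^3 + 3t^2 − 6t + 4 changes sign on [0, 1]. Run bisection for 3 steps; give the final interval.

[0.75, 0.875]

midpoint 0.5: p = 1.5 > 0 → [0.5, 1]
midpoint 0.75: p = 0.34375 > 0 → [0.75, 1]
midpoint 0.875: p = -0.292969 < 0 → [0.75, 0.875]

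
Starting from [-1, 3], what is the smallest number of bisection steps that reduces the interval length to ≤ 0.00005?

Width after n steps is 4/2^n. Need 2^n ≥ 4/0.00005 = 80000.
2^16 = 65536 < 80000 ≤ 2^17 = 131072, so n = 17.

17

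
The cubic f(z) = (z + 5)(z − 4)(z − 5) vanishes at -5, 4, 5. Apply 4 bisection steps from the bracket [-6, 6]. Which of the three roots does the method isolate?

m = 0, f(m) = 100 (+); new bracket [-6, 0]
m = -3, f(m) = 112 (+); new bracket [-6, -3]
m = -4.5, f(m) = 40.375 (+); new bracket [-6, -4.5]
m = -5.25, f(m) = -23.7031 (−); new bracket [-5.25, -4.5]

-5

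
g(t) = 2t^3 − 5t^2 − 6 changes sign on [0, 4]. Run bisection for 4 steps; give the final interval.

midpoint 2: g = -10 < 0 → [2, 4]
midpoint 3: g = 3 > 0 → [2, 3]
midpoint 2.5: g = -6 < 0 → [2.5, 3]
midpoint 2.75: g = -2.2188 < 0 → [2.75, 3]

[2.75, 3]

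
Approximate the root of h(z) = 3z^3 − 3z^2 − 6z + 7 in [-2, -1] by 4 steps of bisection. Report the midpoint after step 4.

-1.4375

midpoint -1.5: h = -0.875 < 0 → [-1.5, -1]
midpoint -1.25: h = 3.953125 > 0 → [-1.5, -1.25]
midpoint -1.375: h = 1.779297 > 0 → [-1.5, -1.375]
midpoint -1.4375: h = 0.5144 > 0 → [-1.5, -1.4375]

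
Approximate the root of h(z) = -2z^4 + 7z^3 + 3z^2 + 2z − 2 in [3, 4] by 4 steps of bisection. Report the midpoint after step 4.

z = 3.5 gives h = 41.75, positive; keep [3.5, 4]
z = 3.75 gives h = 21.320312, positive; keep [3.75, 4]
z = 3.875 gives h = 7.157715, positive; keep [3.875, 4]
z = 3.9375 gives h = -1.0291, negative; keep [3.875, 3.9375]

3.9375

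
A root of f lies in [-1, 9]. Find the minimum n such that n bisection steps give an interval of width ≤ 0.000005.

21

Width after n steps is 10/2^n. Need 2^n ≥ 10/0.000005 = 2000000.
2^20 = 1048576 < 2000000 ≤ 2^21 = 2097152, so n = 21.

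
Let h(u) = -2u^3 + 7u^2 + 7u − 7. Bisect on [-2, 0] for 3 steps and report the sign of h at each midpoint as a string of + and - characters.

-+-

h(-1) = -5 < 0, so the root lies in [-2, -1]
h(-1.5) = 5 > 0, so the root lies in [-1.5, -1]
h(-1.25) = -0.90625 < 0, so the root lies in [-1.5, -1.25]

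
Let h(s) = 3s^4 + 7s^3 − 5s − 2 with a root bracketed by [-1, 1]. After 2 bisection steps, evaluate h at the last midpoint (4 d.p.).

-3.4375

s = 0 gives h = -2, negative; keep [0, 1]
s = 0.5 gives h = -3.4375, negative; keep [0.5, 1]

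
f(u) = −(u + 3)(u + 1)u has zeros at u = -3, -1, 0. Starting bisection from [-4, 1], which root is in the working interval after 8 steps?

-3

u = -1.5 gives f = -1.125, negative; keep [-4, -1.5]
u = -2.75 gives f = -1.203125, negative; keep [-4, -2.75]
u = -3.375 gives f = 3.005859, positive; keep [-3.375, -2.75]
u = -3.0625 gives f = 0.3948, positive; keep [-3.0625, -2.75]
u = -2.90625 gives f = -0.5194, negative; keep [-3.0625, -2.90625]
u = -2.984375 gives f = -0.0925, negative; keep [-3.0625, -2.984375]
u = -3.0234375 gives f = 0.1434, positive; keep [-3.0234375, -2.984375]
u = -3.00390625 gives f = 0.0235, positive; keep [-3.00390625, -2.984375]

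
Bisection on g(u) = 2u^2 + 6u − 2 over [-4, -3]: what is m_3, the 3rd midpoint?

-3.375

midpoint -3.5: g = 1.5 > 0 → [-3.5, -3]
midpoint -3.25: g = -0.375 < 0 → [-3.5, -3.25]
midpoint -3.375: g = 0.53125 > 0 → [-3.375, -3.25]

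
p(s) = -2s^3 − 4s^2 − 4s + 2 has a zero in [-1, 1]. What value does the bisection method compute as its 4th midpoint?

0.375

midpoint 0: p = 2 > 0 → [0, 1]
midpoint 0.5: p = -1.25 < 0 → [0, 0.5]
midpoint 0.25: p = 0.71875 > 0 → [0.25, 0.5]
midpoint 0.375: p = -0.168 < 0 → [0.25, 0.375]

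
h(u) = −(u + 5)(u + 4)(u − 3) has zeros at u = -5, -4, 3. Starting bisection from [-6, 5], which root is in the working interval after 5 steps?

3

h(-0.5) = 55.125 > 0, so the root lies in [-0.5, 5]
h(2.25) = 33.984375 > 0, so the root lies in [2.25, 5]
h(3.625) = -41.103516 < 0, so the root lies in [2.25, 3.625]
h(2.9375) = 3.4417 > 0, so the root lies in [2.9375, 3.625]
h(3.28125) = -16.9588 < 0, so the root lies in [2.9375, 3.28125]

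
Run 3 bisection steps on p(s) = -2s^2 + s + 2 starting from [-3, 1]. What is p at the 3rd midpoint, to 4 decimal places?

1.0000

p(-1) = -1 < 0, so the root lies in [-1, 1]
p(0) = 2 > 0, so the root lies in [-1, 0]
p(-0.5) = 1 > 0, so the root lies in [-1, -0.5]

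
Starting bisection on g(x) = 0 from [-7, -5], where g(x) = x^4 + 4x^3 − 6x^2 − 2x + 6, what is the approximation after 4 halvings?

-5.125

m = -6, g(m) = 234 (+); new bracket [-6, -5]
m = -5.5, g(m) = 85.0625 (+); new bracket [-5.5, -5]
m = -5.25, g(m) = 32.003906 (+); new bracket [-5.25, -5]
m = -5.125, g(m) = 10.094 (+); new bracket [-5.125, -5]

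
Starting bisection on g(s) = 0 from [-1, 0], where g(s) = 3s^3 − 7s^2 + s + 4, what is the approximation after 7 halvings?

g(-0.5) = 1.375 > 0, so the root lies in [-1, -0.5]
g(-0.75) = -1.953125 < 0, so the root lies in [-0.75, -0.5]
g(-0.625) = -0.091797 < 0, so the root lies in [-0.625, -0.5]
g(-0.5625) = 0.6887 > 0, so the root lies in [-0.625, -0.5625]
g(-0.59375) = 0.3105 > 0, so the root lies in [-0.625, -0.59375]
g(-0.609375) = 0.1124 > 0, so the root lies in [-0.625, -0.609375]
g(-0.6171875) = 0.0111 > 0, so the root lies in [-0.625, -0.6171875]

-0.6171875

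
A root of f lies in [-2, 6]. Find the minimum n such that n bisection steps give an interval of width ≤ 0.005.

11

Width after n steps is 8/2^n. Need 2^n ≥ 8/0.005 = 1600.
2^10 = 1024 < 1600 ≤ 2^11 = 2048, so n = 11.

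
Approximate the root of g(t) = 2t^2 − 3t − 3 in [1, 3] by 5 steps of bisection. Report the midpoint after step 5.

m = 2, g(m) = -1 (−); new bracket [2, 3]
m = 2.5, g(m) = 2 (+); new bracket [2, 2.5]
m = 2.25, g(m) = 0.375 (+); new bracket [2, 2.25]
m = 2.125, g(m) = -0.3438 (−); new bracket [2.125, 2.25]
m = 2.1875, g(m) = 0.0078 (+); new bracket [2.125, 2.1875]

2.1875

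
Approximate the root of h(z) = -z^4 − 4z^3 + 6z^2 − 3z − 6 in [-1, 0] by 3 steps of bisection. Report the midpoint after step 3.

-0.625

z = -0.5 gives h = -2.5625, negative; keep [-1, -0.5]
z = -0.75 gives h = 0.996094, positive; keep [-0.75, -0.5]
z = -0.625 gives h = -0.957275, negative; keep [-0.75, -0.625]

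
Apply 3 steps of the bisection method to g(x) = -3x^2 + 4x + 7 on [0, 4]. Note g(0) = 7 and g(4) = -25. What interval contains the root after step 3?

[2, 2.5]

g(2) = 3 > 0, so the root lies in [2, 4]
g(3) = -8 < 0, so the root lies in [2, 3]
g(2.5) = -1.75 < 0, so the root lies in [2, 2.5]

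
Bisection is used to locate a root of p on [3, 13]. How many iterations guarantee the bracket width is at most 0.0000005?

Width after n steps is 10/2^n. Need 2^n ≥ 10/0.0000005 = 20000000.
2^24 = 16777216 < 20000000 ≤ 2^25 = 33554432, so n = 25.

25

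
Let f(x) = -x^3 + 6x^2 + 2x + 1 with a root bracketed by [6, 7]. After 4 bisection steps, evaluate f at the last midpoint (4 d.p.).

1.1726

x = 6.5 gives f = -7.125, negative; keep [6, 6.5]
x = 6.25 gives f = 3.734375, positive; keep [6.25, 6.5]
x = 6.375 gives f = -1.490234, negative; keep [6.25, 6.375]
x = 6.3125 gives f = 1.1726, positive; keep [6.3125, 6.375]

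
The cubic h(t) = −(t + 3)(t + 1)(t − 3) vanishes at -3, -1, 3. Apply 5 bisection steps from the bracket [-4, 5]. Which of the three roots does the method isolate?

m = 0.5, h(m) = 13.125 (+); new bracket [0.5, 5]
m = 2.75, h(m) = 5.390625 (+); new bracket [2.75, 5]
m = 3.875, h(m) = -29.326172 (−); new bracket [2.75, 3.875]
m = 3.3125, h(m) = -8.5071 (−); new bracket [2.75, 3.3125]
m = 3.03125, h(m) = -0.7598 (−); new bracket [2.75, 3.03125]

3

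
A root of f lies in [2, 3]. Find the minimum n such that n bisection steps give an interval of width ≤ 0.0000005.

Width after n steps is 1/2^n. Need 2^n ≥ 1/0.0000005 = 2000000.
2^20 = 1048576 < 2000000 ≤ 2^21 = 2097152, so n = 21.

21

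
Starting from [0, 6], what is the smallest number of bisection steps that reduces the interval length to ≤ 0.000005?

21

Width after n steps is 6/2^n. Need 2^n ≥ 6/0.000005 = 1200000.
2^20 = 1048576 < 1200000 ≤ 2^21 = 2097152, so n = 21.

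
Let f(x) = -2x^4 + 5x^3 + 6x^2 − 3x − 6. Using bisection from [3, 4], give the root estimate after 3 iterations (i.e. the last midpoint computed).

f(3.5) = -28.75 < 0, so the root lies in [3, 3.5]
f(3.25) = -3.867188 < 0, so the root lies in [3, 3.25]
f(3.125) = 5.071777 > 0, so the root lies in [3.125, 3.25]

3.125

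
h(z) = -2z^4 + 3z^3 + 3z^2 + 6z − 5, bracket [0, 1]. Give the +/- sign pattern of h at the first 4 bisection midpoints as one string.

h(0.5) = -1 < 0, so the root lies in [0.5, 1]
h(0.75) = 1.820312 > 0, so the root lies in [0.5, 0.75]
h(0.625) = 0.349121 > 0, so the root lies in [0.5, 0.625]
h(0.5625) = -0.3421 < 0, so the root lies in [0.5625, 0.625]

-++-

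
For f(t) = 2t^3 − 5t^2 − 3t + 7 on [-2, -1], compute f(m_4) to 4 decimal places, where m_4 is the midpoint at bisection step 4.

0.1626

midpoint -1.5: f = -6.5 < 0 → [-1.5, -1]
midpoint -1.25: f = -0.96875 < 0 → [-1.25, -1]
midpoint -1.125: f = 1.199219 > 0 → [-1.25, -1.125]
midpoint -1.1875: f = 0.1626 > 0 → [-1.25, -1.1875]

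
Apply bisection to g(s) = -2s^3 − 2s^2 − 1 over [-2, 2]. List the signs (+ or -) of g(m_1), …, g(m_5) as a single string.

s = 0 gives g = -1, negative; keep [-2, 0]
s = -1 gives g = -1, negative; keep [-2, -1]
s = -1.5 gives g = 1.25, positive; keep [-1.5, -1]
s = -1.25 gives g = -0.2188, negative; keep [-1.5, -1.25]
s = -1.375 gives g = 0.418, positive; keep [-1.375, -1.25]

--+-+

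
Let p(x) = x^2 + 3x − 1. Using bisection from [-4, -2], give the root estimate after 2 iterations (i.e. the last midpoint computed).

x = -3 gives p = -1, negative; keep [-4, -3]
x = -3.5 gives p = 0.75, positive; keep [-3.5, -3]

-3.5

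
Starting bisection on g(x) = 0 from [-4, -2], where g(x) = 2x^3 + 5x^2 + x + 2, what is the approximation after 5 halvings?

-2.4375

g(-3) = -10 < 0, so the root lies in [-3, -2]
g(-2.5) = -0.5 < 0, so the root lies in [-2.5, -2]
g(-2.25) = 2.28125 > 0, so the root lies in [-2.5, -2.25]
g(-2.375) = 1.0352 > 0, so the root lies in [-2.5, -2.375]
g(-2.4375) = 0.3052 > 0, so the root lies in [-2.5, -2.4375]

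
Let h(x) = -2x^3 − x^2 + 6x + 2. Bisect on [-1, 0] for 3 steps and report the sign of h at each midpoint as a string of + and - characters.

-+-

x = -0.5 gives h = -1, negative; keep [-0.5, 0]
x = -0.25 gives h = 0.46875, positive; keep [-0.5, -0.25]
x = -0.375 gives h = -0.285156, negative; keep [-0.375, -0.25]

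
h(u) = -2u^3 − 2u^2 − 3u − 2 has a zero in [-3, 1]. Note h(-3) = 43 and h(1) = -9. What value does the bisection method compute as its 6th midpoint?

m = -1, h(m) = 1 (+); new bracket [-1, 1]
m = 0, h(m) = -2 (−); new bracket [-1, 0]
m = -0.5, h(m) = -0.75 (−); new bracket [-1, -0.5]
m = -0.75, h(m) = -0.0312 (−); new bracket [-1, -0.75]
m = -0.875, h(m) = 0.4336 (+); new bracket [-0.875, -0.75]
m = -0.8125, h(m) = 0.1899 (+); new bracket [-0.8125, -0.75]

-0.8125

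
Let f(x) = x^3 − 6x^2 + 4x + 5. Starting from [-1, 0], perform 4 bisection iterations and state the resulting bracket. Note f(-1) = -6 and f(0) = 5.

[-0.625, -0.5625]

f(-0.5) = 1.375 > 0, so the root lies in [-1, -0.5]
f(-0.75) = -1.796875 < 0, so the root lies in [-0.75, -0.5]
f(-0.625) = -0.087891 < 0, so the root lies in [-0.625, -0.5]
f(-0.5625) = 0.6736 > 0, so the root lies in [-0.625, -0.5625]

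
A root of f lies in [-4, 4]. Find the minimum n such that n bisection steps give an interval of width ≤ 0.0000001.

27

Width after n steps is 8/2^n. Need 2^n ≥ 8/0.0000001 = 80000000.
2^26 = 67108864 < 80000000 ≤ 2^27 = 134217728, so n = 27.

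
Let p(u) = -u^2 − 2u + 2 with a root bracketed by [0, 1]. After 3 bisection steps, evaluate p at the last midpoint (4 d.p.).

midpoint 0.5: p = 0.75 > 0 → [0.5, 1]
midpoint 0.75: p = -0.0625 < 0 → [0.5, 0.75]
midpoint 0.625: p = 0.359375 > 0 → [0.625, 0.75]

0.3594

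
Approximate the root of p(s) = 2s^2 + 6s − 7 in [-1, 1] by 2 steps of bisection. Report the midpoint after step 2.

p(0) = -7 < 0, so the root lies in [0, 1]
p(0.5) = -3.5 < 0, so the root lies in [0.5, 1]

0.5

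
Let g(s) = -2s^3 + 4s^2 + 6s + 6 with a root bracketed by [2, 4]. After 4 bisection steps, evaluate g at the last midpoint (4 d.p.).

m = 3, g(m) = 6 (+); new bracket [3, 4]
m = 3.5, g(m) = -9.75 (−); new bracket [3, 3.5]
m = 3.25, g(m) = -0.90625 (−); new bracket [3, 3.25]
m = 3.125, g(m) = 2.7773 (+); new bracket [3.125, 3.25]

2.7773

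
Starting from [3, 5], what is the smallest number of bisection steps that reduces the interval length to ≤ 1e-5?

18

Width after n steps is 2/2^n. Need 2^n ≥ 2/1e-5 = 200000.
2^17 = 131072 < 200000 ≤ 2^18 = 262144, so n = 18.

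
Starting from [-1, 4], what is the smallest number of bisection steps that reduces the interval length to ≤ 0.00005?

17

Width after n steps is 5/2^n. Need 2^n ≥ 5/0.00005 = 100000.
2^16 = 65536 < 100000 ≤ 2^17 = 131072, so n = 17.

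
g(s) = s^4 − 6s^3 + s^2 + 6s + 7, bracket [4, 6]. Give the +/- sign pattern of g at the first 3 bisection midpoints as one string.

s = 5 gives g = -63, negative; keep [5, 6]
s = 5.5 gives g = -12.9375, negative; keep [5.5, 6]
s = 5.75 gives g = 27.035156, positive; keep [5.5, 5.75]

--+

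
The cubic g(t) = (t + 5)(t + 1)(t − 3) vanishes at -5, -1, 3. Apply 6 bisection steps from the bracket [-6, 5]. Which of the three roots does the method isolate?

g(-0.5) = -7.875 < 0, so the root lies in [-0.5, 5]
g(2.25) = -17.671875 < 0, so the root lies in [2.25, 5]
g(3.625) = 24.931641 > 0, so the root lies in [2.25, 3.625]
g(2.9375) = -1.9534 < 0, so the root lies in [2.9375, 3.625]
g(3.28125) = 9.9715 > 0, so the root lies in [2.9375, 3.28125]
g(3.109375) = 3.6449 > 0, so the root lies in [2.9375, 3.109375]

3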